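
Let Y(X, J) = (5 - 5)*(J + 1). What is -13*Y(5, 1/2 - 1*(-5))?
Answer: 0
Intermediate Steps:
Y(X, J) = 0 (Y(X, J) = 0*(1 + J) = 0)
-13*Y(5, 1/2 - 1*(-5)) = -13*0 = 0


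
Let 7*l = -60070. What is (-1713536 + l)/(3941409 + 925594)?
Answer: -12054822/34069021 ≈ -0.35384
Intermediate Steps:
l = -60070/7 (l = (⅐)*(-60070) = -60070/7 ≈ -8581.4)
(-1713536 + l)/(3941409 + 925594) = (-1713536 - 60070/7)/(3941409 + 925594) = -12054822/7/4867003 = -12054822/7*1/4867003 = -12054822/34069021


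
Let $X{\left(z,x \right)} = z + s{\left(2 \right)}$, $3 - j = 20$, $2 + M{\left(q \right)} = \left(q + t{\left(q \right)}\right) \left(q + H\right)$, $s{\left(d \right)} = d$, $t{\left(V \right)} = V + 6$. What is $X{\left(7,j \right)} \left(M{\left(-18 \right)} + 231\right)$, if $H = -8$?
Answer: $9081$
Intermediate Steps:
$t{\left(V \right)} = 6 + V$
$M{\left(q \right)} = -2 + \left(-8 + q\right) \left(6 + 2 q\right)$ ($M{\left(q \right)} = -2 + \left(q + \left(6 + q\right)\right) \left(q - 8\right) = -2 + \left(6 + 2 q\right) \left(-8 + q\right) = -2 + \left(-8 + q\right) \left(6 + 2 q\right)$)
$j = -17$ ($j = 3 - 20 = -17$)
$X{\left(z,x \right)} = 2 + z$ ($X{\left(z,x \right)} = z + 2 = 2 + z$)
$X{\left(7,j \right)} \left(M{\left(-18 \right)} + 231\right) = \left(2 + 7\right) \left(\left(-50 - -180 + 2 \left(-18\right)^{2}\right) + 231\right) = 9 \left(\left(-50 + 180 + 2 \cdot 324\right) + 231\right) = 9 \left(\left(-50 + 180 + 648\right) + 231\right) = 9 \left(778 + 231\right) = 9 \cdot 1009 = 9081$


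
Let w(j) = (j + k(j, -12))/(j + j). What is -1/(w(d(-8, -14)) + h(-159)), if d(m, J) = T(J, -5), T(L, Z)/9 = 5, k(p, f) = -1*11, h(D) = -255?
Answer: 45/11458 ≈ 0.0039274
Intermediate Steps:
k(p, f) = -11
T(L, Z) = 45 (T(L, Z) = 9*5 = 45)
d(m, J) = 45
w(j) = (-11 + j)/(2*j) (w(j) = (j - 11)/(j + j) = (-11 + j)/((2*j)) = (-11 + j)*(1/(2*j)) = (-11 + j)/(2*j))
-1/(w(d(-8, -14)) + h(-159)) = -1/((1/2)*(-11 + 45)/45 - 255) = -1/((1/2)*(1/45)*34 - 255) = -1/(17/45 - 255) = -1/(-11458/45) = -1*(-45/11458) = 45/11458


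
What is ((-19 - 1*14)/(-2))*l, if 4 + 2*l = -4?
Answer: -66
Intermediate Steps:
l = -4 (l = -2 + (1/2)*(-4) = -2 - 2 = -4)
((-19 - 1*14)/(-2))*l = ((-19 - 1*14)/(-2))*(-4) = ((-19 - 14)*(-1/2))*(-4) = -33*(-1/2)*(-4) = (33/2)*(-4) = -66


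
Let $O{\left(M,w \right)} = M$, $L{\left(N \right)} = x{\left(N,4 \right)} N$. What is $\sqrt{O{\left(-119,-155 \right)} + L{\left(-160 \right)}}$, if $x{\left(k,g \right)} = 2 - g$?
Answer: $\sqrt{201} \approx 14.177$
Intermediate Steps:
$L{\left(N \right)} = - 2 N$ ($L{\left(N \right)} = \left(2 - 4\right) N = - 2 N$)
$\sqrt{O{\left(-119,-155 \right)} + L{\left(-160 \right)}} = \sqrt{-119 - -320} = \sqrt{-119 + 320} = \sqrt{201}$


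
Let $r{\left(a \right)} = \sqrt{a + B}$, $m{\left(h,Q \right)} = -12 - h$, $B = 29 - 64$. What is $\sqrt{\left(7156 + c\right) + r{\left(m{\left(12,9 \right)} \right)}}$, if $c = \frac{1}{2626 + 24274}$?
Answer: $\frac{\sqrt{51781531869 + 7236100 i \sqrt{59}}}{2690} \approx 84.593 + 0.045401 i$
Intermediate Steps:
$B = -35$ ($B = 29 - 64 = -35$)
$r{\left(a \right)} = \sqrt{-35 + a}$ ($r{\left(a \right)} = \sqrt{a - 35} = \sqrt{-35 + a}$)
$c = \frac{1}{26900} \approx 3.7175 \cdot 10^{-5}$
$\sqrt{\left(7156 + c\right) + r{\left(m{\left(12,9 \right)} \right)}} = \sqrt{\left(7156 + \frac{1}{26900}\right) + \sqrt{-35 - 24}} = \sqrt{\frac{192496401}{26900} + \sqrt{-35 - 24}} = \sqrt{\frac{192496401}{26900} + \sqrt{-59}} = \sqrt{\frac{192496401}{26900} + i \sqrt{59}}$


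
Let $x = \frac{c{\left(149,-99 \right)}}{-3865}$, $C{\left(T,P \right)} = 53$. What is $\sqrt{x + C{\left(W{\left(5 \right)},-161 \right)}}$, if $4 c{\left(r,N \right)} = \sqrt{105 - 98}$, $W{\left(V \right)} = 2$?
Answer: $\frac{\sqrt{3166903700 - 3865 \sqrt{7}}}{7730} \approx 7.2801$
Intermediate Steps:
$c{\left(r,N \right)} = \frac{\sqrt{7}}{4}$ ($c{\left(r,N \right)} = \frac{\sqrt{105 - 98}}{4} = \frac{\sqrt{7}}{4}$)
$x = - \frac{\sqrt{7}}{15460}$ ($x = \frac{\frac{1}{4} \sqrt{7}}{-3865} = \frac{\sqrt{7}}{4} \left(- \frac{1}{3865}\right) = - \frac{\sqrt{7}}{15460} \approx -0.00017114$)
$\sqrt{x + C{\left(W{\left(5 \right)},-161 \right)}} = \sqrt{- \frac{\sqrt{7}}{15460} + 53} = \sqrt{53 - \frac{\sqrt{7}}{15460}}$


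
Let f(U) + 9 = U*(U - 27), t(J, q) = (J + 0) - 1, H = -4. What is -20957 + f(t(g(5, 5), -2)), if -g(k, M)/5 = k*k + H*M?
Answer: -19588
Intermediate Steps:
g(k, M) = -5*k² + 20*M (g(k, M) = -5*(k*k - 4*M) = -5*(k² - 4*M) = -5*k² + 20*M)
t(J, q) = -1 + J (t(J, q) = J - 1 = -1 + J)
f(U) = -9 + U*(-27 + U) (f(U) = -9 + U*(U - 27) = -9 + U*(-27 + U))
-20957 + f(t(g(5, 5), -2)) = -20957 + (-9 + (-1 + (-5*5² + 20*5))² - 27*(-1 + (-5*5² + 20*5))) = -20957 + (-9 + (-1 + (-5*25 + 100))² - 27*(-1 + (-5*25 + 100))) = -20957 + (-9 + (-1 + (-125 + 100))² - 27*(-1 + (-125 + 100))) = -20957 + (-9 + (-1 - 25)² - 27*(-1 - 25)) = -20957 + (-9 + (-26)² - 27*(-26)) = -20957 + (-9 + 676 + 702) = -20957 + 1369 = -19588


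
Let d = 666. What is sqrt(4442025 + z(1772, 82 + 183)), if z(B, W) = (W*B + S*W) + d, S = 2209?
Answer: 2*sqrt(1374414) ≈ 2344.7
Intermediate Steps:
z(B, W) = 666 + 2209*W + B*W (z(B, W) = (W*B + 2209*W) + 666 = (B*W + 2209*W) + 666 = (2209*W + B*W) + 666 = 666 + 2209*W + B*W)
sqrt(4442025 + z(1772, 82 + 183)) = sqrt(4442025 + (666 + 2209*(82 + 183) + 1772*(82 + 183))) = sqrt(4442025 + (666 + 2209*265 + 1772*265)) = sqrt(4442025 + (666 + 585385 + 469580)) = sqrt(4442025 + 1055631) = sqrt(5497656) = 2*sqrt(1374414)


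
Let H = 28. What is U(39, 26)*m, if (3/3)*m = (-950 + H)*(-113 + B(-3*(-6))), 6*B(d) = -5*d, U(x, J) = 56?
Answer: 6608896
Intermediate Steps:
B(d) = -5*d/6 (B(d) = (-5*d)/6 = -5*d/6)
m = 118016 (m = (-950 + 28)*(-113 - (-5)*(-6)/2) = -922*(-113 - 5/6*18) = -922*(-113 - 15) = -922*(-128) = 118016)
U(39, 26)*m = 56*118016 = 6608896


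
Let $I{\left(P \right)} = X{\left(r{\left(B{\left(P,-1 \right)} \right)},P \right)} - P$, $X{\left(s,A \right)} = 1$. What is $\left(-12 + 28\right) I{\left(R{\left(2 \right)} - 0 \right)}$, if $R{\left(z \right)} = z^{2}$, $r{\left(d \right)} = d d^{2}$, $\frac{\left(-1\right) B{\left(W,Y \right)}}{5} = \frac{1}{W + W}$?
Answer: $-48$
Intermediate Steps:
$B{\left(W,Y \right)} = - \frac{5}{2 W}$ ($B{\left(W,Y \right)} = - \frac{5}{W + W} = - \frac{5}{2 W}$)
$r{\left(d \right)} = d^{3}$
$I{\left(P \right)} = 1 - P$
$\left(-12 + 28\right) I{\left(R{\left(2 \right)} - 0 \right)} = \left(-12 + 28\right) \left(1 - \left(2^{2} - 0\right)\right) = 16 \left(1 - \left(4 + 0\right)\right) = 16 \left(1 - 4\right) = 16 \left(-3\right) = -48$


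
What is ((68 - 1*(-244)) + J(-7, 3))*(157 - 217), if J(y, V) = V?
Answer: -18900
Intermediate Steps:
((68 - 1*(-244)) + J(-7, 3))*(157 - 217) = ((68 - 1*(-244)) + 3)*(157 - 217) = ((68 + 244) + 3)*(-60) = (312 + 3)*(-60) = 315*(-60) = -18900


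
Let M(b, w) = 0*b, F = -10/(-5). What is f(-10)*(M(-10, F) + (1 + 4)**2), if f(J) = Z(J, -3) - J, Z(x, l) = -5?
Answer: 125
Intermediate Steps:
F = 2 (F = -10*(-1/5) = 2)
f(J) = -5 - J
M(b, w) = 0
f(-10)*(M(-10, F) + (1 + 4)**2) = (-5 - 1*(-10))*(0 + (1 + 4)**2) = (-5 + 10)*(0 + 5**2) = 5*(0 + 25) = 5*25 = 125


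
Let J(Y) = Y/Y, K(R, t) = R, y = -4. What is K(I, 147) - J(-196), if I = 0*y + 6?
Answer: 5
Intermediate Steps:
I = 6 (I = 0*(-4) + 6 = 0 + 6 = 6)
J(Y) = 1
K(I, 147) - J(-196) = 6 - 1*1 = 6 - 1 = 5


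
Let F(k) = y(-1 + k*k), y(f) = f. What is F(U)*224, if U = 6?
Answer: 7840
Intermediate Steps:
F(k) = -1 + k² (F(k) = -1 + k*k = -1 + k²)
F(U)*224 = (-1 + 6²)*224 = (-1 + 36)*224 = 35*224 = 7840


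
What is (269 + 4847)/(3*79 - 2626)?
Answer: -5116/2389 ≈ -2.1415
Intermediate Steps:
(269 + 4847)/(3*79 - 2626) = 5116/(237 - 2626) = 5116/(-2389) = 5116*(-1/2389) = -5116/2389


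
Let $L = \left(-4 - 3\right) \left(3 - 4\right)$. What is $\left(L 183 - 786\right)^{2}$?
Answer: $245025$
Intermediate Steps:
$L = 7$ ($L = \left(-4 - 3\right) \left(-1\right) = \left(-7\right) \left(-1\right) = 7$)
$\left(L 183 - 786\right)^{2} = \left(7 \cdot 183 - 786\right)^{2} = \left(1281 - 786\right)^{2} = 495^{2} = 245025$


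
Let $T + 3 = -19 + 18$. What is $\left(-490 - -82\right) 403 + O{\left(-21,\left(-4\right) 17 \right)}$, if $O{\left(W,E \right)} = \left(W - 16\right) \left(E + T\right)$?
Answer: $-161760$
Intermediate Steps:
$T = -4$ ($T = -3 + \left(-19 + 18\right) = -3 - 1 = -4$)
$O{\left(W,E \right)} = \left(-16 + W\right) \left(-4 + E\right)$ ($O{\left(W,E \right)} = \left(W - 16\right) \left(E - 4\right) = \left(-16 + W\right) \left(-4 + E\right)$)
$\left(-490 - -82\right) 403 + O{\left(-21,\left(-4\right) 17 \right)} = \left(-490 - -82\right) 403 + \left(64 - 16 \left(\left(-4\right) 17\right) - -84 + \left(-4\right) 17 \left(-21\right)\right) = \left(-490 + 82\right) 403 + \left(64 - -1088 + 84 - -1428\right) = \left(-408\right) 403 + \left(64 + 1088 + 84 + 1428\right) = -164424 + 2664 = -161760$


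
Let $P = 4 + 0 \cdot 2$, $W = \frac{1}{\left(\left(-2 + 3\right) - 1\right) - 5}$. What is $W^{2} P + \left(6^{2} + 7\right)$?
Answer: $\frac{1079}{25} \approx 43.16$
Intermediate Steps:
$W = - \frac{1}{5}$ ($W = \frac{1}{\left(1 - 1\right) - 5} = \frac{1}{0 - 5} = \frac{1}{-5} = - \frac{1}{5} \approx -0.2$)
$P = 4$ ($P = 4 + 0 = 4$)
$W^{2} P + \left(6^{2} + 7\right) = \left(- \frac{1}{5}\right)^{2} \cdot 4 + \left(6^{2} + 7\right) = \frac{1}{25} \cdot 4 + \left(36 + 7\right) = \frac{4}{25} + 43 = \frac{1079}{25}$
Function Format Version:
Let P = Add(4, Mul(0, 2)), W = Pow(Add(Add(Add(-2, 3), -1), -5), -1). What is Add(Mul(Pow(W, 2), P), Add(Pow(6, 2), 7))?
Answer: Rational(1079, 25) ≈ 43.160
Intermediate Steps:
W = Rational(-1, 5) (W = Pow(Add(Add(1, -1), -5), -1) = Pow(Add(0, -5), -1) = Pow(-5, -1) = Rational(-1, 5) ≈ -0.20000)
P = 4 (P = Add(4, 0) = 4)
Add(Mul(Pow(W, 2), P), Add(Pow(6, 2), 7)) = Add(Mul(Pow(Rational(-1, 5), 2), 4), Add(Pow(6, 2), 7)) = Add(Mul(Rational(1, 25), 4), Add(36, 7)) = Add(Rational(4, 25), 43) = Rational(1079, 25)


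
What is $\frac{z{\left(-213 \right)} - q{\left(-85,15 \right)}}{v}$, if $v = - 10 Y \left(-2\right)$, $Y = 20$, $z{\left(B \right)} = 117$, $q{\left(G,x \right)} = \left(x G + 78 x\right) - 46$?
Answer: $\frac{67}{100} \approx 0.67$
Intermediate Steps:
$q{\left(G,x \right)} = -46 + 78 x + G x$ ($q{\left(G,x \right)} = \left(G x + 78 x\right) - 46 = \left(78 x + G x\right) - 46 = -46 + 78 x + G x$)
$v = 400$ ($v = \left(-10\right) 20 \left(-2\right) = \left(-200\right) \left(-2\right) = 400$)
$\frac{z{\left(-213 \right)} - q{\left(-85,15 \right)}}{v} = \frac{117 - \left(-46 + 78 \cdot 15 - 1275\right)}{400} = \left(117 - \left(-46 + 1170 - 1275\right)\right) \frac{1}{400} = \left(117 - -151\right) \frac{1}{400} = \left(117 + 151\right) \frac{1}{400} = 268 \cdot \frac{1}{400} = \frac{67}{100}$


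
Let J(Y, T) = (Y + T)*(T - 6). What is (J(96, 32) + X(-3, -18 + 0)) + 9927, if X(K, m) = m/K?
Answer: 13261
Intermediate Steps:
J(Y, T) = (-6 + T)*(T + Y) (J(Y, T) = (T + Y)*(-6 + T) = (-6 + T)*(T + Y))
(J(96, 32) + X(-3, -18 + 0)) + 9927 = ((32² - 6*32 - 6*96 + 32*96) + (-18 + 0)/(-3)) + 9927 = ((1024 - 192 - 576 + 3072) - 18*(-⅓)) + 9927 = (3328 + 6) + 9927 = 3334 + 9927 = 13261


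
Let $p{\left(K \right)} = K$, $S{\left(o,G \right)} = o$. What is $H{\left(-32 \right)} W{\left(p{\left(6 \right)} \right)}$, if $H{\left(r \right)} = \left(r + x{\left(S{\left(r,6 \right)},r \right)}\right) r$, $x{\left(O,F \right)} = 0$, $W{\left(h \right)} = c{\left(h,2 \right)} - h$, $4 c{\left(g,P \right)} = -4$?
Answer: $-7168$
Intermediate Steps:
$c{\left(g,P \right)} = -1$ ($c{\left(g,P \right)} = \frac{1}{4} \left(-4\right) = -1$)
$W{\left(h \right)} = -1 - h$
$H{\left(r \right)} = r^{2}$ ($H{\left(r \right)} = \left(r + 0\right) r = r r = r^{2}$)
$H{\left(-32 \right)} W{\left(p{\left(6 \right)} \right)} = \left(-32\right)^{2} \left(-1 - 6\right) = 1024 \left(-1 - 6\right) = 1024 \left(-7\right) = -7168$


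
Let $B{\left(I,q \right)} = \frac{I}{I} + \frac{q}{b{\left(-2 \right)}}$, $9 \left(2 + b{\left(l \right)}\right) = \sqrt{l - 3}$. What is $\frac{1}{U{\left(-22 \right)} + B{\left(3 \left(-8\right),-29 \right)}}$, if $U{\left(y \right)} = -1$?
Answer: $\frac{2}{29} - \frac{i \sqrt{5}}{261} \approx 0.068966 - 0.0085673 i$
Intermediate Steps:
$b{\left(l \right)} = -2 + \frac{\sqrt{-3 + l}}{9}$ ($b{\left(l \right)} = -2 + \frac{\sqrt{l - 3}}{9} = -2 + \frac{\sqrt{-3 + l}}{9}$)
$B{\left(I,q \right)} = 1 + \frac{q}{-2 + \frac{i \sqrt{5}}{9}}$ ($B{\left(I,q \right)} = \frac{I}{I} + \frac{q}{-2 + \frac{\sqrt{-3 - 2}}{9}} = 1 + \frac{q}{-2 + \frac{\sqrt{-5}}{9}} = 1 + \frac{q}{-2 + \frac{i \sqrt{5}}{9}}$)
$\frac{1}{U{\left(-22 \right)} + B{\left(3 \left(-8\right),-29 \right)}} = \frac{1}{-1 - \left(- \frac{5027}{329} + \frac{9}{329} i \left(-29\right) \sqrt{5}\right)} = \frac{1}{-1 + \left(1 + \frac{4698}{329} + \frac{261 i \sqrt{5}}{329}\right)} = \frac{1}{-1 + \left(\frac{5027}{329} + \frac{261 i \sqrt{5}}{329}\right)} = \frac{1}{\frac{4698}{329} + \frac{261 i \sqrt{5}}{329}}$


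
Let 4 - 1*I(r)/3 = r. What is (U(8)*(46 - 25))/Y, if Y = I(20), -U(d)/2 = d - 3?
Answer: 35/8 ≈ 4.3750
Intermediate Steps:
U(d) = 6 - 2*d (U(d) = -2*(d - 3) = -2*(-3 + d) = 6 - 2*d)
I(r) = 12 - 3*r
Y = -48 (Y = 12 - 3*20 = 12 - 60 = -48)
(U(8)*(46 - 25))/Y = ((6 - 2*8)*(46 - 25))/(-48) = ((6 - 16)*21)*(-1/48) = -10*21*(-1/48) = -210*(-1/48) = 35/8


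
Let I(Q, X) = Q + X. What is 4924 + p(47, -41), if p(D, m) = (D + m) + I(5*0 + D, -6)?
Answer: 4971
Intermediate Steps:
p(D, m) = -6 + m + 2*D (p(D, m) = (D + m) + ((5*0 + D) - 6) = (D + m) + ((0 + D) - 6) = (D + m) + (D - 6) = (D + m) + (-6 + D) = -6 + m + 2*D)
4924 + p(47, -41) = 4924 + (-6 - 41 + 2*47) = 4924 + (-6 - 41 + 94) = 4924 + 47 = 4971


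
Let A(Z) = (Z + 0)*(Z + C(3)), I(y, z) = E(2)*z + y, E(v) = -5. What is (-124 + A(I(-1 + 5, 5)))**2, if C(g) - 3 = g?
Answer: 36481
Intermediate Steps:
C(g) = 3 + g
I(y, z) = y - 5*z (I(y, z) = -5*z + y = y - 5*z)
A(Z) = Z*(6 + Z) (A(Z) = (Z + 0)*(Z + (3 + 3)) = Z*(Z + 6) = Z*(6 + Z))
(-124 + A(I(-1 + 5, 5)))**2 = (-124 + ((-1 + 5) - 5*5)*(6 + ((-1 + 5) - 5*5)))**2 = (-124 + (4 - 25)*(6 + (4 - 25)))**2 = (-124 - 21*(6 - 21))**2 = (-124 - 21*(-15))**2 = (-124 + 315)**2 = 191**2 = 36481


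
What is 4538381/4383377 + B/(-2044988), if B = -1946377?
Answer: 17812638859557/8963953364476 ≈ 1.9871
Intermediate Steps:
4538381/4383377 + B/(-2044988) = 4538381/4383377 - 1946377/(-2044988) = 4538381*(1/4383377) - 1946377*(-1/2044988) = 4538381/4383377 + 1946377/2044988 = 17812638859557/8963953364476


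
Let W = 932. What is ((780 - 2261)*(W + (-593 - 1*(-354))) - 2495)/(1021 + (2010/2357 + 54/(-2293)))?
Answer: -5560404837628/5522579273 ≈ -1006.8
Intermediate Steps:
((780 - 2261)*(W + (-593 - 1*(-354))) - 2495)/(1021 + (2010/2357 + 54/(-2293))) = ((780 - 2261)*(932 + (-593 - 1*(-354))) - 2495)/(1021 + (2010/2357 + 54/(-2293))) = (-1481*(932 + (-593 + 354)) - 2495)/(1021 + (2010*(1/2357) + 54*(-1/2293))) = (-1481*(932 - 239) - 2495)/(1021 + (2010/2357 - 54/2293)) = (-1481*693 - 2495)/(1021 + 4481652/5404601) = (-1026333 - 2495)/(5522579273/5404601) = -1028828*5404601/5522579273 = -5560404837628/5522579273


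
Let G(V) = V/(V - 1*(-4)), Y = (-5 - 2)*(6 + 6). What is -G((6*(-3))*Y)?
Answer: -378/379 ≈ -0.99736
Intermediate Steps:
Y = -84 (Y = -7*12 = -84)
G(V) = V/(4 + V) (G(V) = V/(V + 4) = V/(4 + V))
-G((6*(-3))*Y) = -(6*(-3))*(-84)/(4 + (6*(-3))*(-84)) = -(-18*(-84))/(4 - 18*(-84)) = -1512/(4 + 1512) = -1512/1516 = -1*378/379 = -378/379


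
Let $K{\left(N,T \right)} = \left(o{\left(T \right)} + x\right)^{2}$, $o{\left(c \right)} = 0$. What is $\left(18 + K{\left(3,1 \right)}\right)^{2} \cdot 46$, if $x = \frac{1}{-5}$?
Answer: $\frac{9356446}{625} \approx 14970.0$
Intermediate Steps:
$x = - \frac{1}{5} \approx -0.2$
$K{\left(N,T \right)} = \frac{1}{25}$ ($K{\left(N,T \right)} = \left(0 - \frac{1}{5}\right)^{2} = \left(- \frac{1}{5}\right)^{2} = \frac{1}{25}$)
$\left(18 + K{\left(3,1 \right)}\right)^{2} \cdot 46 = \left(18 + \frac{1}{25}\right)^{2} \cdot 46 = \left(\frac{451}{25}\right)^{2} \cdot 46 = \frac{203401}{625} \cdot 46 = \frac{9356446}{625}$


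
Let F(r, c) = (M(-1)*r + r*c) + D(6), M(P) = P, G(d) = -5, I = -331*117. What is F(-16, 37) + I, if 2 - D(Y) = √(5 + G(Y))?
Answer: -39301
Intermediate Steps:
I = -38727
D(Y) = 2 (D(Y) = 2 - √(5 - 5) = 2 - √0 = 2 - 1*0 = 2 + 0 = 2)
F(r, c) = 2 - r + c*r (F(r, c) = (-r + r*c) + 2 = (-r + c*r) + 2 = 2 - r + c*r)
F(-16, 37) + I = (2 - 1*(-16) + 37*(-16)) - 38727 = (2 + 16 - 592) - 38727 = -574 - 38727 = -39301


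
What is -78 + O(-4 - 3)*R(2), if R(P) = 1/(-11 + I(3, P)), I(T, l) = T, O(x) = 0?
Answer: -78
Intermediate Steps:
R(P) = -⅛ (R(P) = 1/(-11 + 3) = 1/(-8) = -⅛)
-78 + O(-4 - 3)*R(2) = -78 + 0*(-⅛) = -78 + 0 = -78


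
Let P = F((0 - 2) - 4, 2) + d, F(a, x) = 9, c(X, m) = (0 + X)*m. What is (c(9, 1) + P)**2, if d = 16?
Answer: 1156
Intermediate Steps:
c(X, m) = X*m
P = 25 (P = 9 + 16 = 25)
(c(9, 1) + P)**2 = (9*1 + 25)**2 = (9 + 25)**2 = 34**2 = 1156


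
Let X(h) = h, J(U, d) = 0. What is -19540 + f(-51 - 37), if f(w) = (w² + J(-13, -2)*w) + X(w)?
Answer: -11884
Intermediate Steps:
f(w) = w + w² (f(w) = (w² + 0*w) + w = (w² + 0) + w = w² + w = w + w²)
-19540 + f(-51 - 37) = -19540 + (-51 - 37)*(1 + (-51 - 37)) = -19540 - 88*(1 - 88) = -19540 - 88*(-87) = -19540 + 7656 = -11884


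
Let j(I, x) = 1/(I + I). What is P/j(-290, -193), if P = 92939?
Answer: -53904620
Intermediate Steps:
j(I, x) = 1/(2*I)
P/j(-290, -193) = 92939/(((½)/(-290))) = 92939/(((½)*(-1/290))) = 92939/(-1/580) = 92939*(-580) = -53904620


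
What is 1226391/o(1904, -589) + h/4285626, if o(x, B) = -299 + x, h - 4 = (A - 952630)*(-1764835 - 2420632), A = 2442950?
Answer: -1667704809973169/1146404955 ≈ -1.4547e+6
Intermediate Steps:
h = -6237685179436 (h = 4 + (2442950 - 952630)*(-1764835 - 2420632) = 4 + 1490320*(-4185467) = 4 - 6237685179440 = -6237685179436)
1226391/o(1904, -589) + h/4285626 = 1226391/(-299 + 1904) - 6237685179436/4285626 = 1226391/1605 - 6237685179436*1/4285626 = 1226391*(1/1605) - 3118842589718/2142813 = 408797/535 - 3118842589718/2142813 = -1667704809973169/1146404955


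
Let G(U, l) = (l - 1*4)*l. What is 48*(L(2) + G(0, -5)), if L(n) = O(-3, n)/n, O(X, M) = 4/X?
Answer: 2128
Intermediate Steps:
G(U, l) = l*(-4 + l) (G(U, l) = (l - 4)*l = (-4 + l)*l = l*(-4 + l))
L(n) = -4/(3*n) (L(n) = (4/(-3))/n = (4*(-⅓))/n = -4/(3*n))
48*(L(2) + G(0, -5)) = 48*(-4/3/2 - 5*(-4 - 5)) = 48*(-4/3*½ - 5*(-9)) = 48*(-⅔ + 45) = 48*(133/3) = 2128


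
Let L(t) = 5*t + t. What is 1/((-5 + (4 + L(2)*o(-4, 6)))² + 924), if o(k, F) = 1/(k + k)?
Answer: 4/3721 ≈ 0.0010750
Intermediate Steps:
L(t) = 6*t
o(k, F) = 1/(2*k)
1/((-5 + (4 + L(2)*o(-4, 6)))² + 924) = 1/((-5 + (4 + (6*2)*((½)/(-4))))² + 924) = 1/((-5 + (4 + 12*((½)*(-¼))))² + 924) = 1/((-5 + (4 + 12*(-⅛)))² + 924) = 1/((-5 + (4 - 3/2))² + 924) = 1/((-5 + 5/2)² + 924) = 1/((-5/2)² + 924) = 1/(25/4 + 924) = 1/(3721/4) = 4/3721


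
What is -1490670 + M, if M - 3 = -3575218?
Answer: -5065885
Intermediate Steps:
M = -3575215 (M = 3 - 3575218 = -3575215)
-1490670 + M = -1490670 - 3575215 = -5065885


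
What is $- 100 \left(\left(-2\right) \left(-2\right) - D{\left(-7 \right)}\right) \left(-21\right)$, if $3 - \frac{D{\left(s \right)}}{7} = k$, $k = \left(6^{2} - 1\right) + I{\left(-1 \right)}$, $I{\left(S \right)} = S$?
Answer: $464100$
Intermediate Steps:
$k = 34$ ($k = \left(6^{2} - 1\right) - 1 = \left(36 - 1\right) - 1 = 35 - 1 = 34$)
$D{\left(s \right)} = -217$ ($D{\left(s \right)} = 21 - 238 = -217$)
$- 100 \left(\left(-2\right) \left(-2\right) - D{\left(-7 \right)}\right) \left(-21\right) = - 100 \left(\left(-2\right) \left(-2\right) - -217\right) \left(-21\right) = - 100 \left(4 + 217\right) \left(-21\right) = \left(-100\right) 221 \left(-21\right) = \left(-22100\right) \left(-21\right) = 464100$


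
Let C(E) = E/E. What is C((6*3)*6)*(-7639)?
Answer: -7639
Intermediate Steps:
C(E) = 1
C((6*3)*6)*(-7639) = 1*(-7639) = -7639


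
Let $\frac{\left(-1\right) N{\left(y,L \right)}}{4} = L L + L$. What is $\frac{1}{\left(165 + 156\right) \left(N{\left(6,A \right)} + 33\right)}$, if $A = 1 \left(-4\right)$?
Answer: $- \frac{1}{4815} \approx -0.00020768$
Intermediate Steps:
$A = -4$
$N{\left(y,L \right)} = - 4 L - 4 L^{2}$ ($N{\left(y,L \right)} = - 4 \left(L L + L\right) = - 4 \left(L^{2} + L\right) = - 4 \left(L + L^{2}\right) = - 4 L - 4 L^{2}$)
$\frac{1}{\left(165 + 156\right) \left(N{\left(6,A \right)} + 33\right)} = \frac{1}{\left(165 + 156\right) \left(\left(-4\right) \left(-4\right) \left(1 - 4\right) + 33\right)} = \frac{1}{321 \left(\left(-4\right) \left(-4\right) \left(-3\right) + 33\right)} = \frac{1}{321 \left(-48 + 33\right)} = \frac{1}{321 \left(-15\right)} = \frac{1}{-4815} = - \frac{1}{4815}$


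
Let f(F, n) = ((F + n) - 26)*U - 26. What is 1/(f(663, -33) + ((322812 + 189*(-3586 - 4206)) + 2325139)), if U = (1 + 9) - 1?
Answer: 1/1180673 ≈ 8.4697e-7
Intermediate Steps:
U = 9 (U = 10 - 1 = 9)
f(F, n) = -260 + 9*F + 9*n (f(F, n) = ((F + n) - 26)*9 - 26 = (-26 + F + n)*9 - 26 = (-234 + 9*F + 9*n) - 26 = -260 + 9*F + 9*n)
1/(f(663, -33) + ((322812 + 189*(-3586 - 4206)) + 2325139)) = 1/((-260 + 9*663 + 9*(-33)) + ((322812 + 189*(-3586 - 4206)) + 2325139)) = 1/((-260 + 5967 - 297) + ((322812 + 189*(-7792)) + 2325139)) = 1/(5410 + ((322812 - 1472688) + 2325139)) = 1/(5410 + (-1149876 + 2325139)) = 1/(5410 + 1175263) = 1/1180673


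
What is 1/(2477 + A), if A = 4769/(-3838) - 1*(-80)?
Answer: 202/516263 ≈ 0.00039127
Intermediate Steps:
A = 15909/202 (A = 4769*(-1/3838) + 80 = -251/202 + 80 = 15909/202 ≈ 78.757)
1/(2477 + A) = 1/(2477 + 15909/202) = 1/(516263/202) = 202/516263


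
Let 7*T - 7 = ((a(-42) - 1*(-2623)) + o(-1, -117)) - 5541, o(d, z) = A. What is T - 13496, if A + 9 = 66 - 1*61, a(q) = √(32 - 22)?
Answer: -97387/7 + √10/7 ≈ -13912.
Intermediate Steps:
a(q) = √10
A = -4 (A = -9 + (66 - 1*61) = -9 + (66 - 61) = -9 + 5 = -4)
o(d, z) = -4
T = -2915/7 + √10/7 (T = 1 + (((√10 - 1*(-2623)) - 4) - 5541)/7 = 1 + (((√10 + 2623) - 4) - 5541)/7 = 1 + (((2623 + √10) - 4) - 5541)/7 = 1 + ((2619 + √10) - 5541)/7 = 1 + (-2922 + √10)/7 = 1 + (-2922/7 + √10/7) = -2915/7 + √10/7 ≈ -415.98)
T - 13496 = (-2915/7 + √10/7) - 13496 = -97387/7 + √10/7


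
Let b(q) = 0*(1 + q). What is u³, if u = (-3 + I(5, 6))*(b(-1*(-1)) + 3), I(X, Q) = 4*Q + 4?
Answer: 421875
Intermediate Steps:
I(X, Q) = 4 + 4*Q
b(q) = 0
u = 75 (u = (-3 + (4 + 4*6))*(0 + 3) = (-3 + (4 + 24))*3 = (-3 + 28)*3 = 25*3 = 75)
u³ = 75³ = 421875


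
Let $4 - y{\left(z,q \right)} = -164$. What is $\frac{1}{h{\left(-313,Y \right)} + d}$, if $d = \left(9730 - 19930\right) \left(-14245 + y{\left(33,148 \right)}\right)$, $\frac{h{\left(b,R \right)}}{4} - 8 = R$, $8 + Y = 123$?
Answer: $\frac{1}{143585892} \approx 6.9645 \cdot 10^{-9}$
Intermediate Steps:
$Y = 115$ ($Y = -8 + 123 = 115$)
$h{\left(b,R \right)} = 32 + 4 R$
$y{\left(z,q \right)} = 168$ ($y{\left(z,q \right)} = 4 - -164 = 4 + 164 = 168$)
$d = 143585400$ ($d = \left(9730 - 19930\right) \left(-14245 + 168\right) = \left(-10200\right) \left(-14077\right) = 143585400$)
$\frac{1}{h{\left(-313,Y \right)} + d} = \frac{1}{\left(32 + 4 \cdot 115\right) + 143585400} = \frac{1}{\left(32 + 460\right) + 143585400} = \frac{1}{492 + 143585400} = \frac{1}{143585892}$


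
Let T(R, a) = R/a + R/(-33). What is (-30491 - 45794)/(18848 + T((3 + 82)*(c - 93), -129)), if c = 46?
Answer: -36082805/8987014 ≈ -4.0150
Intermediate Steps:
T(R, a) = -R/33 + R/a (T(R, a) = R/a + R*(-1/33) = R/a - R/33 = -R/33 + R/a)
(-30491 - 45794)/(18848 + T((3 + 82)*(c - 93), -129)) = (-30491 - 45794)/(18848 + (-(3 + 82)*(46 - 93)/33 + ((3 + 82)*(46 - 93))/(-129))) = -76285/(18848 + (-85*(-47)/33 + (85*(-47))*(-1/129))) = -76285/(18848 + (-1/33*(-3995) - 3995*(-1/129))) = -76285/(18848 + (3995/33 + 3995/129)) = -76285/(18848 + 71910/473) = -76285/8987014/473 = -76285*473/8987014 = -36082805/8987014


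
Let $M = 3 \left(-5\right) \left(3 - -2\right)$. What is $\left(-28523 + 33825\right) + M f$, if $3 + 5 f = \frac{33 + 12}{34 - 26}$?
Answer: $\frac{42101}{8} \approx 5262.6$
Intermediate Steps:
$M = -75$ ($M = - 15 \left(3 + 2\right) = \left(-15\right) 5 = -75$)
$f = \frac{21}{40}$ ($f = - \frac{3}{5} + \frac{\left(33 + 12\right) \frac{1}{34 - 26}}{5} = - \frac{3}{5} + \frac{45 \cdot \frac{1}{8}}{5} = - \frac{3}{5} + \frac{1}{5} \cdot \frac{45}{8} = - \frac{3}{5} + \frac{9}{8} = \frac{21}{40} \approx 0.525$)
$\left(-28523 + 33825\right) + M f = \left(-28523 + 33825\right) - \frac{315}{8} = 5302 - \frac{315}{8} = \frac{42101}{8}$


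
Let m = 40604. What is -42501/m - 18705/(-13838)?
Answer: 85684491/280939076 ≈ 0.30499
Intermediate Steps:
-42501/m - 18705/(-13838) = -42501/40604 - 18705/(-13838) = -42501*1/40604 - 18705*(-1/13838) = -42501/40604 + 18705/13838 = 85684491/280939076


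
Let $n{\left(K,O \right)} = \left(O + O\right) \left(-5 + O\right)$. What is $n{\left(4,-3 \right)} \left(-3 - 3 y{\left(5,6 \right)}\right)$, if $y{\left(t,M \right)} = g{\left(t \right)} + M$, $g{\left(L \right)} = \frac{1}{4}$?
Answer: $-1044$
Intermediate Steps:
$g{\left(L \right)} = \frac{1}{4}$
$n{\left(K,O \right)} = 2 O \left(-5 + O\right)$
$y{\left(t,M \right)} = \frac{1}{4} + M$
$n{\left(4,-3 \right)} \left(-3 - 3 y{\left(5,6 \right)}\right) = 2 \left(-3\right) \left(-5 - 3\right) \left(-3 - 3 \left(\frac{1}{4} + 6\right)\right) = 2 \left(-3\right) \left(-8\right) \left(-3 - \frac{75}{4}\right) = 48 \left(-3 - \frac{75}{4}\right) = 48 \left(- \frac{87}{4}\right) = -1044$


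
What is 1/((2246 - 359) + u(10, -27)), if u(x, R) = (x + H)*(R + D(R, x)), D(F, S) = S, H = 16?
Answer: 1/1445 ≈ 0.00069204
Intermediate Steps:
u(x, R) = (16 + x)*(R + x) (u(x, R) = (x + 16)*(R + x) = (16 + x)*(R + x))
1/((2246 - 359) + u(10, -27)) = 1/((2246 - 359) + (10² + 16*(-27) + 16*10 - 27*10)) = 1/(1887 + (100 - 432 + 160 - 270)) = 1/(1887 - 442) = 1/1445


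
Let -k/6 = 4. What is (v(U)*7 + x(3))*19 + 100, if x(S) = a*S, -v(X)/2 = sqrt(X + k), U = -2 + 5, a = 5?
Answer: 385 - 266*I*sqrt(21) ≈ 385.0 - 1219.0*I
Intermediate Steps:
k = -24 (k = -6*4 = -24)
U = 3
v(X) = -2*sqrt(-24 + X) (v(X) = -2*sqrt(X - 24) = -2*sqrt(-24 + X))
x(S) = 5*S
(v(U)*7 + x(3))*19 + 100 = (-2*sqrt(-24 + 3)*7 + 5*3)*19 + 100 = (-2*I*sqrt(21)*7 + 15)*19 + 100 = (-14*I*sqrt(21) + 15)*19 + 100 = (15 - 14*I*sqrt(21))*19 + 100 = (285 - 266*I*sqrt(21)) + 100 = 385 - 266*I*sqrt(21)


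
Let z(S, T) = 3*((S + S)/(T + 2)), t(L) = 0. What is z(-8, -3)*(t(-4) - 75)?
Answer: -3600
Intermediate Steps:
z(S, T) = 6*S/(2 + T) (z(S, T) = 3*((2*S)/(2 + T)) = 3*(2*S/(2 + T)) = 6*S/(2 + T))
z(-8, -3)*(t(-4) - 75) = (6*(-8)/(2 - 3))*(0 - 75) = (6*(-8)/(-1))*(-75) = (6*(-8)*(-1))*(-75) = 48*(-75) = -3600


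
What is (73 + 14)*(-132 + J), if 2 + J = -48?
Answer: -15834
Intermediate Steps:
J = -50 (J = -2 - 48 = -50)
(73 + 14)*(-132 + J) = (73 + 14)*(-132 - 50) = 87*(-182) = -15834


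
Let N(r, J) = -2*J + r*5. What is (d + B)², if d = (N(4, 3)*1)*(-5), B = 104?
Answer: 1156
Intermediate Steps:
N(r, J) = -2*J + 5*r
d = -70 (d = ((-2*3 + 5*4)*1)*(-5) = ((-6 + 20)*1)*(-5) = (14*1)*(-5) = 14*(-5) = -70)
(d + B)² = (-70 + 104)² = 34² = 1156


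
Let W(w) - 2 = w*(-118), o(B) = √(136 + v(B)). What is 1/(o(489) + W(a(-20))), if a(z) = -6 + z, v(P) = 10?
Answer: 1535/4712377 - √146/9424754 ≈ 0.00032446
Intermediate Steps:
o(B) = √146 (o(B) = √(136 + 10) = √146)
W(w) = 2 - 118*w (W(w) = 2 + w*(-118) = 2 - 118*w)
1/(o(489) + W(a(-20))) = 1/(√146 + (2 - 118*(-6 - 20))) = 1/(√146 + (2 - 118*(-26))) = 1/(√146 + (2 + 3068)) = 1/(√146 + 3070) = 1/(3070 + √146)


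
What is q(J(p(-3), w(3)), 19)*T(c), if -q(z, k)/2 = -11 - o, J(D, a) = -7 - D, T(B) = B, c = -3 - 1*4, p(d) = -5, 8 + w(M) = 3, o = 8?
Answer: -266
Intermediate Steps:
w(M) = -5 (w(M) = -8 + 3 = -5)
c = -7 (c = -3 - 4 = -7)
q(z, k) = 38 (q(z, k) = -2*(-11 - 1*8) = -2*(-11 - 8) = -2*(-19) = 38)
q(J(p(-3), w(3)), 19)*T(c) = 38*(-7) = -266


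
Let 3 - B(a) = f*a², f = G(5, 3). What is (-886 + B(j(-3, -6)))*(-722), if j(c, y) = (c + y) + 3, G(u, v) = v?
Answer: 715502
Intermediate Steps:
j(c, y) = 3 + c + y
f = 3
B(a) = 3 - 3*a²
(-886 + B(j(-3, -6)))*(-722) = (-886 + (3 - 3*(3 - 3 - 6)²))*(-722) = (-886 + (3 - 3*(-6)²))*(-722) = (-886 + (3 - 3*36))*(-722) = (-886 + (3 - 108))*(-722) = (-886 - 105)*(-722) = -991*(-722) = 715502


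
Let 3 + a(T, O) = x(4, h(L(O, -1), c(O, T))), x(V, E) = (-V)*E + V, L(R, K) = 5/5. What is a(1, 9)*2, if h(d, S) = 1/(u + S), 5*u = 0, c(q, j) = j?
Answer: -6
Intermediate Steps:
L(R, K) = 1 (L(R, K) = 5*(⅕) = 1)
u = 0 (u = (⅕)*0 = 0)
h(d, S) = 1/S (h(d, S) = 1/(0 + S) = 1/S)
x(V, E) = V - E*V (x(V, E) = -E*V + V = V - E*V)
a(T, O) = 1 - 4/T (a(T, O) = -3 + 4*(1 - 1/T) = -3 + (4 - 4/T) = 1 - 4/T)
a(1, 9)*2 = ((-4 + 1)/1)*2 = (1*(-3))*2 = -3*2 = -6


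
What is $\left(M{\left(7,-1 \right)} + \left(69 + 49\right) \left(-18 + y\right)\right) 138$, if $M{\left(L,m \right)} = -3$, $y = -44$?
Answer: $-1010022$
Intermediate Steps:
$\left(M{\left(7,-1 \right)} + \left(69 + 49\right) \left(-18 + y\right)\right) 138 = \left(-3 + \left(69 + 49\right) \left(-18 - 44\right)\right) 138 = \left(-3 + 118 \left(-62\right)\right) 138 = \left(-3 - 7316\right) 138 = \left(-7319\right) 138 = -1010022$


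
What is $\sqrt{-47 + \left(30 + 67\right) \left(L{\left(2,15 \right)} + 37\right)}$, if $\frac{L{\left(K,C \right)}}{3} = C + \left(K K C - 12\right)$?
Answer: $25 \sqrt{35} \approx 147.9$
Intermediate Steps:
$L{\left(K,C \right)} = -36 + 3 C + 3 C K^{2}$ ($L{\left(K,C \right)} = 3 \left(C + \left(K K C - 12\right)\right) = 3 \left(C + \left(K^{2} C - 12\right)\right) = 3 \left(C + \left(C K^{2} - 12\right)\right) = 3 \left(C + \left(-12 + C K^{2}\right)\right) = 3 \left(-12 + C + C K^{2}\right) = -36 + 3 C + 3 C K^{2}$)
$\sqrt{-47 + \left(30 + 67\right) \left(L{\left(2,15 \right)} + 37\right)} = \sqrt{-47 + \left(30 + 67\right) \left(\left(-36 + 3 \cdot 15 + 3 \cdot 15 \cdot 2^{2}\right) + 37\right)} = \sqrt{-47 + 97 \left(\left(-36 + 45 + 3 \cdot 15 \cdot 4\right) + 37\right)} = \sqrt{-47 + 97 \left(\left(-36 + 45 + 180\right) + 37\right)} = \sqrt{-47 + 97 \left(189 + 37\right)} = \sqrt{-47 + 97 \cdot 226} = \sqrt{-47 + 21922} = \sqrt{21875} = 25 \sqrt{35}$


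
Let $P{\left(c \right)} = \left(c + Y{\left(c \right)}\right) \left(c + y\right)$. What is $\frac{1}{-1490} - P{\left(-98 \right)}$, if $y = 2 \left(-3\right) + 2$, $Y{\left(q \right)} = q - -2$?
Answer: $- \frac{29484121}{1490} \approx -19788.0$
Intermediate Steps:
$Y{\left(q \right)} = 2 + q$ ($Y{\left(q \right)} = q + 2 = 2 + q$)
$y = -4$ ($y = -6 + 2 = -4$)
$P{\left(c \right)} = \left(-4 + c\right) \left(2 + 2 c\right)$ ($P{\left(c \right)} = \left(c + \left(2 + c\right)\right) \left(c - 4\right) = \left(2 + 2 c\right) \left(-4 + c\right) = \left(-4 + c\right) \left(2 + 2 c\right)$)
$\frac{1}{-1490} - P{\left(-98 \right)} = \frac{1}{-1490} - \left(-8 - -588 + 2 \left(-98\right)^{2}\right) = - \frac{1}{1490} - \left(-8 + 588 + 2 \cdot 9604\right) = - \frac{1}{1490} - \left(-8 + 588 + 19208\right) = - \frac{1}{1490} - 19788 = - \frac{29484121}{1490}$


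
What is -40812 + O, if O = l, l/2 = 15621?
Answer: -9570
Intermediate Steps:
l = 31242 (l = 2*15621 = 31242)
O = 31242
-40812 + O = -40812 + 31242 = -9570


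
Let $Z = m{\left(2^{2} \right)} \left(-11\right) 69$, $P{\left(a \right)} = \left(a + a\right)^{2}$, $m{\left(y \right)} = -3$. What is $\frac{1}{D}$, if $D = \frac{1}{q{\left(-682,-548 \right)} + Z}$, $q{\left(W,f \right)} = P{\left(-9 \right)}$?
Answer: $2601$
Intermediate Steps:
$P{\left(a \right)} = 4 a^{2}$ ($P{\left(a \right)} = \left(2 a\right)^{2} = 4 a^{2}$)
$q{\left(W,f \right)} = 324$ ($q{\left(W,f \right)} = 4 \left(-9\right)^{2} = 4 \cdot 81 = 324$)
$Z = 2277$ ($Z = \left(-3\right) \left(-11\right) 69 = 33 \cdot 69 = 2277$)
$D = \frac{1}{2601}$ ($D = \frac{1}{324 + 2277} = \frac{1}{2601} \approx 0.00038447$)
$\frac{1}{D} = \frac{1}{\frac{1}{2601}} = 2601$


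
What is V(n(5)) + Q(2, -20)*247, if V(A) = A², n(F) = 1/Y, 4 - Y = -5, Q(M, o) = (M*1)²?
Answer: 80029/81 ≈ 988.01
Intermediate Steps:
Q(M, o) = M²
Y = 9 (Y = 4 - 1*(-5) = 4 + 5 = 9)
n(F) = ⅑ (n(F) = 1/9 = ⅑)
V(n(5)) + Q(2, -20)*247 = (⅑)² + 2²*247 = 1/81 + 4*247 = 1/81 + 988 = 80029/81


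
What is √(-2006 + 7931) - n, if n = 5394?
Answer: -5394 + 5*√237 ≈ -5317.0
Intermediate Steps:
√(-2006 + 7931) - n = √(-2006 + 7931) - 1*5394 = √5925 - 5394 = 5*√237 - 5394 = -5394 + 5*√237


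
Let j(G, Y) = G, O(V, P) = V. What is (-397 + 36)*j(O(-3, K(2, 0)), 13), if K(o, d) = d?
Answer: 1083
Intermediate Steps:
(-397 + 36)*j(O(-3, K(2, 0)), 13) = (-397 + 36)*(-3) = -361*(-3) = 1083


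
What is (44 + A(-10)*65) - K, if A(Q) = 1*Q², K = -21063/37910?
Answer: 14594359/2230 ≈ 6544.6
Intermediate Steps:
K = -1239/2230 (K = -21063*1/37910 = -1239/2230 ≈ -0.55560)
A(Q) = Q²
(44 + A(-10)*65) - K = (44 + (-10)²*65) - 1*(-1239/2230) = (44 + 100*65) + 1239/2230 = (44 + 6500) + 1239/2230 = 6544 + 1239/2230 = 14594359/2230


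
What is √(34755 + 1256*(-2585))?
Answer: I*√3212005 ≈ 1792.2*I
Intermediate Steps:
√(34755 + 1256*(-2585)) = √(34755 - 3246760) = √(-3212005) = I*√3212005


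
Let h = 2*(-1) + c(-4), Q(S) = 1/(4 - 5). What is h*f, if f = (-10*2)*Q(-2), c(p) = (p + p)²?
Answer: 1240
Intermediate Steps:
Q(S) = -1 (Q(S) = 1/(-1) = -1)
c(p) = 4*p² (c(p) = (2*p)² = 4*p²)
f = 20 (f = -10*2*(-1) = -20*(-1) = 20)
h = 62 (h = 2*(-1) + 4*(-4)² = -2 + 4*16 = -2 + 64 = 62)
h*f = 62*20 = 1240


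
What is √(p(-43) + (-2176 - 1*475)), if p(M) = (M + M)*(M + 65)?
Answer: I*√4543 ≈ 67.402*I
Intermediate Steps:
p(M) = 2*M*(65 + M) (p(M) = (2*M)*(65 + M) = 2*M*(65 + M))
√(p(-43) + (-2176 - 1*475)) = √(2*(-43)*(65 - 43) + (-2176 - 1*475)) = √(2*(-43)*22 + (-2176 - 475)) = √(-1892 - 2651) = √(-4543) = I*√4543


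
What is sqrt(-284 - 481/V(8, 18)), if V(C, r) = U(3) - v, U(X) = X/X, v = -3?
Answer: 7*I*sqrt(33)/2 ≈ 20.106*I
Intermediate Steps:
U(X) = 1
V(C, r) = 4 (V(C, r) = 1 - 1*(-3) = 1 + 3 = 4)
sqrt(-284 - 481/V(8, 18)) = sqrt(-284 - 481/4) = sqrt(-1617/4) = 7*I*sqrt(33)/2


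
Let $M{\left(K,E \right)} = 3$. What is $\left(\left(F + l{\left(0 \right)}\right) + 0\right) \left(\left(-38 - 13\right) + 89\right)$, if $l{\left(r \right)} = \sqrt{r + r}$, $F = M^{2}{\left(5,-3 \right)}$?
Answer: $342$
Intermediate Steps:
$F = 9$ ($F = 3^{2} = 9$)
$l{\left(r \right)} = \sqrt{2} \sqrt{r}$ ($l{\left(r \right)} = \sqrt{2 r} = \sqrt{2} \sqrt{r}$)
$\left(\left(F + l{\left(0 \right)}\right) + 0\right) \left(\left(-38 - 13\right) + 89\right) = \left(\left(9 + \sqrt{2} \sqrt{0}\right) + 0\right) \left(\left(-38 - 13\right) + 89\right) = \left(\left(9 + \sqrt{2} \cdot 0\right) + 0\right) \left(-51 + 89\right) = \left(\left(9 + 0\right) + 0\right) 38 = \left(9 + 0\right) 38 = 9 \cdot 38 = 342$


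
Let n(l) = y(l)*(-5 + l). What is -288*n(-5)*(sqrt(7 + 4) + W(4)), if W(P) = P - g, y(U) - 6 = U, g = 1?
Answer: 8640 + 2880*sqrt(11) ≈ 18192.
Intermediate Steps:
y(U) = 6 + U
n(l) = (-5 + l)*(6 + l) (n(l) = (6 + l)*(-5 + l) = (-5 + l)*(6 + l))
W(P) = -1 + P (W(P) = P - 1*1 = P - 1 = -1 + P)
-288*n(-5)*(sqrt(7 + 4) + W(4)) = -288*(-5 - 5)*(6 - 5)*(sqrt(7 + 4) + (-1 + 4)) = -288*(-10*1)*(sqrt(11) + 3) = -(-2880)*(3 + sqrt(11)) = -288*(-30 - 10*sqrt(11)) = 8640 + 2880*sqrt(11)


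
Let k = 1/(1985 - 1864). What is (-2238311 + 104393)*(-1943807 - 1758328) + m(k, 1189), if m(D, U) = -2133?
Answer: 7900052512797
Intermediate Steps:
k = 1/121 ≈ 0.0082645
(-2238311 + 104393)*(-1943807 - 1758328) + m(k, 1189) = (-2238311 + 104393)*(-1943807 - 1758328) - 2133 = -2133918*(-3702135) - 2133 = 7900052514930 - 2133 = 7900052512797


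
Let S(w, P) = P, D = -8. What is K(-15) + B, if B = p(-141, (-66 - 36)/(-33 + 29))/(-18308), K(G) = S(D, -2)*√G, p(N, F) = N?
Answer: 141/18308 - 2*I*√15 ≈ 0.0077016 - 7.746*I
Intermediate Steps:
K(G) = -2*√G
B = 141/18308 (B = -141/(-18308) = -141*(-1/18308) = 141/18308 ≈ 0.0077016)
K(-15) + B = -2*I*√15 + 141/18308 = 141/18308 - 2*I*√15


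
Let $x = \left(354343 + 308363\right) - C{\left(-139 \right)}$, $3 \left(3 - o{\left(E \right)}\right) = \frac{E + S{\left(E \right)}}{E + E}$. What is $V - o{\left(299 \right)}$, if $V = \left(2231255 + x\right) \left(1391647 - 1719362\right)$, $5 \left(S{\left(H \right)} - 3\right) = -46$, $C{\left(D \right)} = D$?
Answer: $- \frac{1417917772346741}{1495} \approx -9.4844 \cdot 10^{11}$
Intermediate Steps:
$S{\left(H \right)} = - \frac{31}{5}$ ($S{\left(H \right)} = 3 + \frac{1}{5} \left(-46\right) = 3 - \frac{46}{5} = - \frac{31}{5}$)
$o{\left(E \right)} = 3 - \frac{- \frac{31}{5} + E}{6 E}$ ($o{\left(E \right)} = 3 - \frac{\left(E - \frac{31}{5}\right) \frac{1}{E + E}}{3} = 3 - \frac{\left(- \frac{31}{5} + E\right) \frac{1}{2 E}}{3} = 3 - \frac{\frac{1}{2} \frac{1}{E} \left(- \frac{31}{5} + E\right)}{3} = 3 - \frac{- \frac{31}{5} + E}{6 E}$)
$x = 662845$ ($x = \left(354343 + 308363\right) - -139 = 662706 + 139 = 662845$)
$V = -948439981500$ ($V = \left(2231255 + 662845\right) \left(1391647 - 1719362\right) = 2894100 \left(-327715\right) = -948439981500$)
$V - o{\left(299 \right)} = -948439981500 - \frac{31 + 85 \cdot 299}{30 \cdot 299} = -948439981500 - \frac{1}{30} \cdot \frac{1}{299} \left(31 + 25415\right) = -948439981500 - \frac{1}{30} \cdot \frac{1}{299} \cdot 25446 = -948439981500 - \frac{4241}{1495} = - \frac{1417917772346741}{1495}$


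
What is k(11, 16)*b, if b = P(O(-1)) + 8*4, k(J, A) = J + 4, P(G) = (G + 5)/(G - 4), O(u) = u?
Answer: 468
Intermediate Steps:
P(G) = (5 + G)/(-4 + G)
k(J, A) = 4 + J
b = 156/5 (b = (5 - 1)/(-4 - 1) + 8*4 = 4/(-5) + 32 = -1/5*4 + 32 = -4/5 + 32 = 156/5 ≈ 31.200)
k(11, 16)*b = (4 + 11)*(156/5) = 15*(156/5) = 468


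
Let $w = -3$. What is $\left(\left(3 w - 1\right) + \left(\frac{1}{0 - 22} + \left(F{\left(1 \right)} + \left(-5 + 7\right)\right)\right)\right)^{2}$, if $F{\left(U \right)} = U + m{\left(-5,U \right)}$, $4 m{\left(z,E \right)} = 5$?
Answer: $\frac{65025}{1936} \approx 33.587$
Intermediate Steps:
$m{\left(z,E \right)} = \frac{5}{4}$ ($m{\left(z,E \right)} = \frac{1}{4} \cdot 5 = \frac{5}{4}$)
$F{\left(U \right)} = \frac{5}{4} + U$ ($F{\left(U \right)} = U + \frac{5}{4} = \frac{5}{4} + U$)
$\left(\left(3 w - 1\right) + \left(\frac{1}{0 - 22} + \left(F{\left(1 \right)} + \left(-5 + 7\right)\right)\right)\right)^{2} = \left(\left(3 \left(-3\right) - 1\right) + \left(\frac{1}{0 - 22} + \left(\left(\frac{5}{4} + 1\right) + \left(-5 + 7\right)\right)\right)\right)^{2} = \left(\left(-9 - 1\right) + \left(\frac{1}{-22} + \left(\frac{9}{4} + 2\right)\right)\right)^{2} = \left(-10 + \left(- \frac{1}{22} + \frac{17}{4}\right)\right)^{2} = \left(-10 + \frac{185}{44}\right)^{2} = \left(- \frac{255}{44}\right)^{2} = \frac{65025}{1936}$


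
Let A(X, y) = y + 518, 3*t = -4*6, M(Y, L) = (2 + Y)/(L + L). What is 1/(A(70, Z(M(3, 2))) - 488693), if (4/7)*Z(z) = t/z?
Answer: -5/2440931 ≈ -2.0484e-6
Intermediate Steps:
M(Y, L) = (2 + Y)/(2*L) (M(Y, L) = (2 + Y)/((2*L)) = (2 + Y)*(1/(2*L)) = (2 + Y)/(2*L))
t = -8 (t = (-4*6)/3 = (1/3)*(-24) = -8)
Z(z) = -14/z (Z(z) = 7*(-8/z)/4 = -14/z)
A(X, y) = 518 + y
1/(A(70, Z(M(3, 2))) - 488693) = 1/((518 - 14*4/(2 + 3)) - 488693) = 1/((518 - 14/((1/2)*(1/2)*5)) - 488693) = 1/((518 - 14/5/4) - 488693) = 1/((518 - 14*4/5) - 488693) = 1/((518 - 56/5) - 488693) = 1/(2534/5 - 488693) = 1/(-2440931/5) = -5/2440931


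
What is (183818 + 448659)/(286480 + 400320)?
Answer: 632477/686800 ≈ 0.92090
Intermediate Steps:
(183818 + 448659)/(286480 + 400320) = 632477/686800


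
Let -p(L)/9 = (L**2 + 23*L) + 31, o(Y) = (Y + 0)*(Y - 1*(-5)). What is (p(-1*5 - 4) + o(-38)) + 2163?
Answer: 4272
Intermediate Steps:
o(Y) = Y*(5 + Y) (o(Y) = Y*(Y + 5) = Y*(5 + Y))
p(L) = -279 - 207*L - 9*L**2 (p(L) = -9*((L**2 + 23*L) + 31) = -9*(31 + L**2 + 23*L) = -279 - 207*L - 9*L**2)
(p(-1*5 - 4) + o(-38)) + 2163 = ((-279 - 207*(-1*5 - 4) - 9*(-1*5 - 4)**2) - 38*(5 - 38)) + 2163 = ((-279 - 207*(-5 - 4) - 9*(-5 - 4)**2) - 38*(-33)) + 2163 = ((-279 - 207*(-9) - 9*(-9)**2) + 1254) + 2163 = ((-279 + 1863 - 9*81) + 1254) + 2163 = ((-279 + 1863 - 729) + 1254) + 2163 = (855 + 1254) + 2163 = 2109 + 2163 = 4272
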